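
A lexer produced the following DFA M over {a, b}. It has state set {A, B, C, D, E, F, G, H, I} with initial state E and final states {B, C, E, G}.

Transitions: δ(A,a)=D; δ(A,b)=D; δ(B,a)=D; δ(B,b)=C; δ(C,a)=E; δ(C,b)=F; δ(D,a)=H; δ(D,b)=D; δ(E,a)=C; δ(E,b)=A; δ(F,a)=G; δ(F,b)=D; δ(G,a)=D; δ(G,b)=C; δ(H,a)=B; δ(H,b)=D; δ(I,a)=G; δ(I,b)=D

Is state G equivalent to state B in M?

States {I} cannot be reached from the start state, so discard them.
P0 = {B,C,E,G} | {A,D,F,H}.
On input a, block {B,C,E,G} splits into {B,G} and {C,E}.
On input a, block {A,D,F,H} splits into {A,D} and {F,H}.
Refine {A,D} on symbol a: members go to different blocks, giving {A} and {D}.
On input b, block {C,E} splits into {C} and {E}.
No further refinement is possible. Final partition (6 blocks): {B,G} | {A} | {C} | {F,H} | {D} | {E}.
G and B lie in the same block of the stable partition, so they are equivalent — no string distinguishes them.

Yes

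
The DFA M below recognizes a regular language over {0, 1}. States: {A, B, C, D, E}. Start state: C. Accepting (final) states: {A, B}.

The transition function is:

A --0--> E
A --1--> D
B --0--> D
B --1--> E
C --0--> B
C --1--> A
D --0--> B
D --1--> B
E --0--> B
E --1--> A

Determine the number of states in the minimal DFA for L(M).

2

All states are reachable from the start state.
P0 = {A,B} | {C,D,E}.
The partition is now stable with 2 blocks: {A,B} | {C,D,E}.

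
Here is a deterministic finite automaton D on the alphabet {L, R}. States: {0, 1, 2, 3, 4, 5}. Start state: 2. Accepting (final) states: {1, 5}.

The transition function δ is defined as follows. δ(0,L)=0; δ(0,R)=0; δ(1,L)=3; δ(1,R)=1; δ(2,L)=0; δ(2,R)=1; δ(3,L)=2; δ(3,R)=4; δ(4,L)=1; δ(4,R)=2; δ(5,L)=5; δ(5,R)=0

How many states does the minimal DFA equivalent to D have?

5

States {5} cannot be reached from the start state, so discard them.
Start with accepting vs non-accepting: {1} | {0,2,3,4}.
On input L, block {0,2,3,4} splits into {0,2,3} and {4}.
On input R, block {0,2,3} splits into {0} and {2} and {3}.
No further refinement is possible. Final partition (5 blocks): {1} | {0} | {4} | {2} | {3}.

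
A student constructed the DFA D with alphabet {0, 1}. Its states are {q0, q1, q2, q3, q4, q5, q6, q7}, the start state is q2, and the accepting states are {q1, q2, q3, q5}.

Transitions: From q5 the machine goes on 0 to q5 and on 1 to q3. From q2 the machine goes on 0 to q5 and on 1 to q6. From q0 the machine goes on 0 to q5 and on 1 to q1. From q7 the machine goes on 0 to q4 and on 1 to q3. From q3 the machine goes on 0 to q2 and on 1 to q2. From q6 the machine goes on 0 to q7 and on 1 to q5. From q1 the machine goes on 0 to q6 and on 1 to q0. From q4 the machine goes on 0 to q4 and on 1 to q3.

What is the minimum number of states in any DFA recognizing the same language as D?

5

First remove the unreachable states {q0,q1}; 6 states remain.
P0 = {q2,q3,q5} | {q4,q6,q7}.
Split {q2,q3,q5} by δ(·,1) → {q3,q5} and {q2}.
Refine {q3,q5} on symbol 0: members go to different blocks, giving {q3} and {q5}.
On input 1, block {q4,q6,q7} splits into {q4,q7} and {q6}.
No further refinement is possible. Final partition (5 blocks): {q3} | {q4,q7} | {q2} | {q5} | {q6}.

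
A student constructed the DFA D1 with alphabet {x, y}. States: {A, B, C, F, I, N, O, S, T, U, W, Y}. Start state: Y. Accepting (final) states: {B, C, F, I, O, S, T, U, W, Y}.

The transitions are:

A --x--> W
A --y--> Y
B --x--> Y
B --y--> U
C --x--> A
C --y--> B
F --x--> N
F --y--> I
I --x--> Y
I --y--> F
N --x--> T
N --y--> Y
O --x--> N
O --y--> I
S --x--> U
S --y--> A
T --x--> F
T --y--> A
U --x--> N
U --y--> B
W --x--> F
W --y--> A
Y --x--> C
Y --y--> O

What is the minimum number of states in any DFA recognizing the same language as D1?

Reachable states from the start: {A,B,C,F,I,N,O,T,U,W,Y}. Unreachable: {S} — drop them.
Initial partition by acceptance: {B,C,F,I,O,T,U,W,Y} | {A,N}.
Split {B,C,F,I,O,T,U,W,Y} by δ(·,x) → {B,I,T,W,Y} and {C,F,O,U}.
On input x, block {B,I,T,W,Y} splits into {T,W,Y} and {B,I}.
Split {T,W,Y} by δ(·,y) → {T,W} and {Y}.
Stable partition: {T,W} | {A,N} | {C,F,O,U} | {B,I} | {Y} — 5 equivalence classes.

5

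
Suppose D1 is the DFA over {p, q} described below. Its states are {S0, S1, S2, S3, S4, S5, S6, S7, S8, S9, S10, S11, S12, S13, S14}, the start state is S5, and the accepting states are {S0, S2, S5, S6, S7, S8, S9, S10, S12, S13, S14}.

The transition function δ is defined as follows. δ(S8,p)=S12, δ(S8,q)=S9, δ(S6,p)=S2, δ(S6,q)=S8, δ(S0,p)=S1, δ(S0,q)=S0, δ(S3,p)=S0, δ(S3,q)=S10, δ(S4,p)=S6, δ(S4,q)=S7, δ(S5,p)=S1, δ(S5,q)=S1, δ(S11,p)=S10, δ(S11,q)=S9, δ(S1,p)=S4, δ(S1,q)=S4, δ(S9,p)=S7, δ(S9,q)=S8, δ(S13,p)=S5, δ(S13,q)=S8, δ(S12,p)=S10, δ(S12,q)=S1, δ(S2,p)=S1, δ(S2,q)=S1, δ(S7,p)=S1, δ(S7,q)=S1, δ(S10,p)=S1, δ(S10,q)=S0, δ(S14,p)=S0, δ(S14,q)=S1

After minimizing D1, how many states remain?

First remove the unreachable states {S3,S11,S13,S14}; 11 states remain.
P0 = {S0,S2,S5,S6,S7,S8,S9,S10,S12} | {S1,S4}.
Refine {S0,S2,S5,S6,S7,S8,S9,S10,S12} on symbol p: members go to different blocks, giving {S0,S2,S5,S7,S10} and {S6,S8,S9,S12}.
Refine {S0,S2,S5,S7,S10} on symbol q: members go to different blocks, giving {S2,S5,S7} and {S0,S10}.
Split {S1,S4} by δ(·,p) → {S1} and {S4}.
Refine {S6,S8,S9,S12} on symbol p: members go to different blocks, giving {S6,S9} and {S8} and {S12}.
The partition is now stable with 7 blocks: {S2,S5,S7} | {S1} | {S6,S9} | {S0,S10} | {S4} | {S8} | {S12}.

7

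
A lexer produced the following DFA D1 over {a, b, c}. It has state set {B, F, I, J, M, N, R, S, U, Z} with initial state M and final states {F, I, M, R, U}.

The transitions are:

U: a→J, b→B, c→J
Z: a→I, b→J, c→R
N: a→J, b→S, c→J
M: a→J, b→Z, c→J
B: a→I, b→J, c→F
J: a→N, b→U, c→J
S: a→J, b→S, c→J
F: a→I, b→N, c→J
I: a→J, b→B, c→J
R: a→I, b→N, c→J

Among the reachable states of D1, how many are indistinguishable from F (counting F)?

P0 = {F,I,M,R,U} | {B,J,N,S,Z}.
On input a, block {F,I,M,R,U} splits into {I,M,U} and {F,R}.
On input a, block {B,J,N,S,Z} splits into {J,N,S} and {B,Z}.
Refine {J,N,S} on symbol b: members go to different blocks, giving {N,S} and {J}.
Stable partition: {I,M,U} | {N,S} | {F,R} | {B,Z} | {J} — 5 equivalence classes.
The equivalence class containing F is {F,R}, of size 2.

2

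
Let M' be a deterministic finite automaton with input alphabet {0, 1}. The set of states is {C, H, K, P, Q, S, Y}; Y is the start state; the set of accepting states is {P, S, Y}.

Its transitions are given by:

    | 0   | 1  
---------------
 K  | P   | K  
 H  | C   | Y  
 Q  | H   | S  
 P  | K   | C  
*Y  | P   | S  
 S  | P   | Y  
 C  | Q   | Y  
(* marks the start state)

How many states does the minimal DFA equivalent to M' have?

P0 = {P,S,Y} | {C,H,K,Q}.
Refine {P,S,Y} on symbol 0: members go to different blocks, giving {S,Y} and {P}.
Split {C,H,K,Q} by δ(·,0) → {C,H,Q} and {K}.
No further refinement is possible. Final partition (4 blocks): {S,Y} | {C,H,Q} | {P} | {K}.

4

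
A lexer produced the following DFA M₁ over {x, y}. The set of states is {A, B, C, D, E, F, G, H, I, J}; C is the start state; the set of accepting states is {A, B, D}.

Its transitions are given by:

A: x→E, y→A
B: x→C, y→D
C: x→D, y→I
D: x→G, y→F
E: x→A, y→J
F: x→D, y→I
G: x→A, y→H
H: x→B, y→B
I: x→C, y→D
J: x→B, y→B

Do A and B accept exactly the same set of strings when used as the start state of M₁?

No

All states are reachable from the start state.
Start with accepting vs non-accepting: {A,B,D} | {C,E,F,G,H,I,J}.
Refine {A,B,D} on symbol y: members go to different blocks, giving {A,B} and {D}.
Refine {A,B} on symbol y: members go to different blocks, giving {A} and {B}.
On input x, block {C,E,F,G,H,I,J} splits into {C,F} and {E,G} and {H,J} and {I}.
The partition is now stable with 7 blocks: {A} | {C,F} | {D} | {B} | {E,G} | {H,J} | {I}.
A and B end up in different blocks, so they are distinguishable. For instance, the string 'yy' is accepted from only A.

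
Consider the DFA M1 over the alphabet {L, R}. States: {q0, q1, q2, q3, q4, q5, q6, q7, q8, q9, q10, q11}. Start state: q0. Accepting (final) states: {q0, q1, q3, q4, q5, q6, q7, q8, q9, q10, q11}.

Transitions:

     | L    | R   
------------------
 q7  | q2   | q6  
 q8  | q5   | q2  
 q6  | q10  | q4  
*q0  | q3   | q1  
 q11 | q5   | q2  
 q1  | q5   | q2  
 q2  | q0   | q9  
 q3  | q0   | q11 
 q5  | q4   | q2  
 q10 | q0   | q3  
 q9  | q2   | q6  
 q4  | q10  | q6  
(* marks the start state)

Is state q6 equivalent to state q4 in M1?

Yes

States {q7,q8} cannot be reached from the start state, so discard them.
Start with accepting vs non-accepting: {q0,q1,q3,q4,q5,q6,q9,q10,q11} | {q2}.
Split {q0,q1,q3,q4,q5,q6,q9,q10,q11} by δ(·,L) → {q0,q1,q3,q4,q5,q6,q10,q11} and {q9}.
On input R, block {q0,q1,q3,q4,q5,q6,q10,q11} splits into {q0,q3,q4,q6,q10} and {q1,q5,q11}.
On input R, block {q0,q3,q4,q6,q10} splits into {q4,q6,q10} and {q0,q3}.
Refine {q4,q6,q10} on symbol L: members go to different blocks, giving {q4,q6} and {q10}.
On input L, block {q1,q5,q11} splits into {q1,q11} and {q5}.
Stable partition: {q4,q6} | {q2} | {q9} | {q1,q11} | {q0,q3} | {q10} | {q5} — 7 equivalence classes.
q6 and q4 lie in the same block of the stable partition, so they are equivalent — no string distinguishes them.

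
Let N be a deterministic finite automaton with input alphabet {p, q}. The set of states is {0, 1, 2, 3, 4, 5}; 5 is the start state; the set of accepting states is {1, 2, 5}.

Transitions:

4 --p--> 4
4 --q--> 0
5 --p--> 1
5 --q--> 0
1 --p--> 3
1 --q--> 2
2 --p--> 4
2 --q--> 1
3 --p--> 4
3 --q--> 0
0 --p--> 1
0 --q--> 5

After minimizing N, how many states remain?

4

P0 = {1,2,5} | {0,3,4}.
On input p, block {1,2,5} splits into {1,2} and {5}.
Refine {0,3,4} on symbol p: members go to different blocks, giving {3,4} and {0}.
Stable partition: {1,2} | {3,4} | {5} | {0} — 4 equivalence classes.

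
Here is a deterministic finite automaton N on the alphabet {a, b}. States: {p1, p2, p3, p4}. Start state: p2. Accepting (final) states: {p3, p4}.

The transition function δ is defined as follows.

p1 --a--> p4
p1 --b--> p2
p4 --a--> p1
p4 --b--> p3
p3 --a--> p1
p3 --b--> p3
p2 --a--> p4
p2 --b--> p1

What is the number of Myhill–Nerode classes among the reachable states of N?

2

Initial partition by acceptance: {p3,p4} | {p1,p2}.
The partition is now stable with 2 blocks: {p3,p4} | {p1,p2}.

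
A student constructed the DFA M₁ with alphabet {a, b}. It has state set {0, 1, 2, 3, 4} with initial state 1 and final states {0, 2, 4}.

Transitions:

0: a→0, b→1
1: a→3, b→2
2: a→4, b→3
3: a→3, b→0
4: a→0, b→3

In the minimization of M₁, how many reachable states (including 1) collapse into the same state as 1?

2

P0 = {0,2,4} | {1,3}.
Stable partition: {0,2,4} | {1,3} — 2 equivalence classes.
The equivalence class containing 1 is {1,3}, of size 2.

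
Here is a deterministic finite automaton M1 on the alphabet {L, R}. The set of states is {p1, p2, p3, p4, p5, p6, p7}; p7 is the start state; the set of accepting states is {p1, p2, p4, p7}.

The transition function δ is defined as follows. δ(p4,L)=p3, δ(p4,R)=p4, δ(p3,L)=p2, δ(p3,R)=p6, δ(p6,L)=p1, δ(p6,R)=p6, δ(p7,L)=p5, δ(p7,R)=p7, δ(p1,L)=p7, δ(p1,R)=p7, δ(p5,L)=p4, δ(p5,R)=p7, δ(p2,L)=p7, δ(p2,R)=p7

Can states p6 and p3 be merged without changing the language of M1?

P0 = {p1,p2,p4,p7} | {p3,p5,p6}.
Split {p1,p2,p4,p7} by δ(·,L) → {p1,p2} and {p4,p7}.
On input L, block {p3,p5,p6} splits into {p3,p6} and {p5}.
Split {p4,p7} by δ(·,L) → {p4} and {p7}.
Stable partition: {p1,p2} | {p3,p6} | {p4} | {p5} | {p7} — 5 equivalence classes.
p6 and p3 lie in the same block of the stable partition, so they are equivalent — no string distinguishes them.

Yes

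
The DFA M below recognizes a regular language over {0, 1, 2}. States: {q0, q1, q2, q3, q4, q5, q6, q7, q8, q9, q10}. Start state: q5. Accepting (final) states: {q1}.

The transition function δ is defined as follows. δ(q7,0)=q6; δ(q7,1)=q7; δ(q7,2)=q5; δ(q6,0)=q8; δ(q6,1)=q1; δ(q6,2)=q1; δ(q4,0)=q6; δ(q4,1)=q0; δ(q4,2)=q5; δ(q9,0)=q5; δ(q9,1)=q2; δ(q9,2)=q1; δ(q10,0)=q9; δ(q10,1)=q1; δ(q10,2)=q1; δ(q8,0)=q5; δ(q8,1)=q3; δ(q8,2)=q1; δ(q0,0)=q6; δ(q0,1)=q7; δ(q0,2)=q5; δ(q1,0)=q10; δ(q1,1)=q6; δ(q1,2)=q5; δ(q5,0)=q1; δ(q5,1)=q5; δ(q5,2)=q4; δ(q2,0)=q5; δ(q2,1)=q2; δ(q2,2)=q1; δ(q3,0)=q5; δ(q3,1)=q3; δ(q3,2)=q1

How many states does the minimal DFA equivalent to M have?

All states are reachable from the start state.
Initial partition by acceptance: {q1} | {q0,q2,q3,q4,q5,q6,q7,q8,q9,q10}.
On input 0, block {q0,q2,q3,q4,q5,q6,q7,q8,q9,q10} splits into {q0,q2,q3,q4,q6,q7,q8,q9,q10} and {q5}.
Split {q0,q2,q3,q4,q6,q7,q8,q9,q10} by δ(·,0) → {q0,q4,q6,q7,q10} and {q2,q3,q8,q9}.
Split {q0,q4,q6,q7,q10} by δ(·,0) → {q0,q4,q7} and {q6,q10}.
Stable partition: {q1} | {q0,q4,q7} | {q5} | {q2,q3,q8,q9} | {q6,q10} — 5 equivalence classes.

5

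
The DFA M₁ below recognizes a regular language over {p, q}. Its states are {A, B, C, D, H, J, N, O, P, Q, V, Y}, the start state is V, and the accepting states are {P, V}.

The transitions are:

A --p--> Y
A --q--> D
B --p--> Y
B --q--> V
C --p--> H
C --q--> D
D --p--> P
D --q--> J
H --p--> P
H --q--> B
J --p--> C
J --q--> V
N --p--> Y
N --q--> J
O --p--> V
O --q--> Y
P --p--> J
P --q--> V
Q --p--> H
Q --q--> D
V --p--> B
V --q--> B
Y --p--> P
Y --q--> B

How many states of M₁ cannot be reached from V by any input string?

No path from V leads to A, N, O, Q; the other 8 states are all reachable.

4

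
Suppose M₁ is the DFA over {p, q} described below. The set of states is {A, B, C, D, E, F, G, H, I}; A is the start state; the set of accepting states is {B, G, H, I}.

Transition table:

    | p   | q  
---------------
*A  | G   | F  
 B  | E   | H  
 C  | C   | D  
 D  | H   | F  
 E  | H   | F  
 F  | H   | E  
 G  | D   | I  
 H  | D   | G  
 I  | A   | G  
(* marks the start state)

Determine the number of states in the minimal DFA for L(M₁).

First remove the unreachable states {B,C}; 7 states remain.
Start with accepting vs non-accepting: {G,H,I} | {A,D,E,F}.
Stable partition: {G,H,I} | {A,D,E,F} — 2 equivalence classes.

2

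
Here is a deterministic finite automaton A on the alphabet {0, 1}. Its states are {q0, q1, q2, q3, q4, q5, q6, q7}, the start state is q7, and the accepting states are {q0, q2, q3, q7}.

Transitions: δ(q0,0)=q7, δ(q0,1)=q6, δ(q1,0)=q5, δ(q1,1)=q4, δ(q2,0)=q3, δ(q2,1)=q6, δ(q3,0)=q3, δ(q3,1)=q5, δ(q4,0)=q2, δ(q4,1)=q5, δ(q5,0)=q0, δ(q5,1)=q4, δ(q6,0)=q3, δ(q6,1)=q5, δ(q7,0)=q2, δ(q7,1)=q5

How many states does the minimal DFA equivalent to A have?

Reachable states from the start: {q0,q2,q3,q4,q5,q6,q7}. Unreachable: {q1} — drop them.
Start with accepting vs non-accepting: {q0,q2,q3,q7} | {q4,q5,q6}.
No further refinement is possible. Final partition (2 blocks): {q0,q2,q3,q7} | {q4,q5,q6}.

2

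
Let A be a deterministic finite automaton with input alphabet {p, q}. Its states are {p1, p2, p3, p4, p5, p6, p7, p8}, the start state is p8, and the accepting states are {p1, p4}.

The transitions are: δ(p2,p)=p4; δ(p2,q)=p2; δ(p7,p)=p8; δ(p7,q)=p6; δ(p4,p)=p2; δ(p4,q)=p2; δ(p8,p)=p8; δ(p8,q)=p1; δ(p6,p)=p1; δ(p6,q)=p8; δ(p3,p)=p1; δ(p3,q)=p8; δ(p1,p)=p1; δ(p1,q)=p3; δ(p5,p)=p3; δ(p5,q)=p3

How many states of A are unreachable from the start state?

5

BFS from p8 reaches {p1, p3, p8}; the 5 state(s) p2, p4, p5, p6, p7 are never visited.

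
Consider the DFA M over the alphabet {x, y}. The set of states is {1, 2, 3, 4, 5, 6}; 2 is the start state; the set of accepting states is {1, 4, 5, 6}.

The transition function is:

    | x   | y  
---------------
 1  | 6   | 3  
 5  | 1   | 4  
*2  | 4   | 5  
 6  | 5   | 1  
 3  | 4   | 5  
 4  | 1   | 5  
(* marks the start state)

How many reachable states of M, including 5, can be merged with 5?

All states are reachable from the start state.
Start with accepting vs non-accepting: {1,4,5,6} | {2,3}.
On input y, block {1,4,5,6} splits into {4,5,6} and {1}.
Refine {4,5,6} on symbol x: members go to different blocks, giving {4,5} and {6}.
The partition is now stable with 4 blocks: {4,5} | {2,3} | {1} | {6}.
The equivalence class containing 5 is {4,5}, of size 2.

2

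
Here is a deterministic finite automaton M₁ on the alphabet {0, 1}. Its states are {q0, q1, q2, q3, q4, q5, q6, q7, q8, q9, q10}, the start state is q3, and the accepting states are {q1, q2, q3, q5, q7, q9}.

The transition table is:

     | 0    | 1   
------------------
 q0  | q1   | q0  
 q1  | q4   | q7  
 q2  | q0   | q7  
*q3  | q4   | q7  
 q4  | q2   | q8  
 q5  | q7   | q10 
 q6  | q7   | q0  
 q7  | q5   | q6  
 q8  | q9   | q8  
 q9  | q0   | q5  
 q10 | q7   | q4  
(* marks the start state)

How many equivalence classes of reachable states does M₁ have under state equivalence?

4

Initial partition by acceptance: {q1,q2,q3,q5,q7,q9} | {q0,q4,q6,q8,q10}.
On input 0, block {q1,q2,q3,q5,q7,q9} splits into {q1,q2,q3,q9} and {q5,q7}.
Split {q0,q4,q6,q8,q10} by δ(·,0) → {q0,q4,q8} and {q6,q10}.
The partition is now stable with 4 blocks: {q1,q2,q3,q9} | {q0,q4,q8} | {q5,q7} | {q6,q10}.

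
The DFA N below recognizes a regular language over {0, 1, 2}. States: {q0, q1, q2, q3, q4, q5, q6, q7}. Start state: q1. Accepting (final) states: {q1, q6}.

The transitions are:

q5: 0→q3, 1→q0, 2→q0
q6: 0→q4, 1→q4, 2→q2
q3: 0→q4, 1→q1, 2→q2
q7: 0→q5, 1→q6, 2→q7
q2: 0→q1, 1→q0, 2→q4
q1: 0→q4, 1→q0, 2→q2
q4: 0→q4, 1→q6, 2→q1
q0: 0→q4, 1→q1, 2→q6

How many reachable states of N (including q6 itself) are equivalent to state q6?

2

First remove the unreachable states {q3,q5,q7}; 5 states remain.
P0 = {q1,q6} | {q0,q2,q4}.
Refine {q0,q2,q4} on symbol 0: members go to different blocks, giving {q0,q4} and {q2}.
The partition is now stable with 3 blocks: {q1,q6} | {q0,q4} | {q2}.
State q6 belongs to the block {q1,q6}, which has 2 states.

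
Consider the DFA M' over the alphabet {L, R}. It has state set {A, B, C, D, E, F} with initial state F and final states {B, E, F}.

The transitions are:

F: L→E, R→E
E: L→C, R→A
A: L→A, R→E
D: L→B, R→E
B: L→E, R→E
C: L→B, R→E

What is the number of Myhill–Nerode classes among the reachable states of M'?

First remove the unreachable states {D}; 5 states remain.
Start with accepting vs non-accepting: {B,E,F} | {A,C}.
On input L, block {B,E,F} splits into {B,F} and {E}.
Split {A,C} by δ(·,L) → {A} and {C}.
Stable partition: {B,F} | {A} | {E} | {C} — 4 equivalence classes.

4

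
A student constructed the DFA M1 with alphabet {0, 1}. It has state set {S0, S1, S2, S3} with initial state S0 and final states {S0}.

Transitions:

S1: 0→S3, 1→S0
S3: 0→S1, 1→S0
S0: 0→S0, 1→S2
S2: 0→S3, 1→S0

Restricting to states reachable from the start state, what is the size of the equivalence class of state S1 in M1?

Start with accepting vs non-accepting: {S0} | {S1,S2,S3}.
The partition is now stable with 2 blocks: {S0} | {S1,S2,S3}.
State S1 belongs to the block {S1,S2,S3}, which has 3 states.

3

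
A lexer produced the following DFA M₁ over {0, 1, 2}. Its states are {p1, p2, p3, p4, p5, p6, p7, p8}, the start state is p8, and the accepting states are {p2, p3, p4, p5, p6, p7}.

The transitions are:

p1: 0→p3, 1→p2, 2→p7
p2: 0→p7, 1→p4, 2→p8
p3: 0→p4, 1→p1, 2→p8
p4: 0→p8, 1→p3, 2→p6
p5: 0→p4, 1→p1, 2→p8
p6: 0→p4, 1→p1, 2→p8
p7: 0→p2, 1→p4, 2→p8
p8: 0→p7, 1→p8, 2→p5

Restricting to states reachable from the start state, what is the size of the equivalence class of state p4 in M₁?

Every state is reachable, so we keep all 8.
P0 = {p2,p3,p4,p5,p6,p7} | {p1,p8}.
Split {p2,p3,p4,p5,p6,p7} by δ(·,0) → {p2,p3,p5,p6,p7} and {p4}.
On input 0, block {p2,p3,p5,p6,p7} splits into {p3,p5,p6} and {p2,p7}.
On input 0, block {p1,p8} splits into {p1} and {p8}.
The partition is now stable with 5 blocks: {p3,p5,p6} | {p1} | {p4} | {p2,p7} | {p8}.
The equivalence class containing p4 is {p4}, of size 1.

1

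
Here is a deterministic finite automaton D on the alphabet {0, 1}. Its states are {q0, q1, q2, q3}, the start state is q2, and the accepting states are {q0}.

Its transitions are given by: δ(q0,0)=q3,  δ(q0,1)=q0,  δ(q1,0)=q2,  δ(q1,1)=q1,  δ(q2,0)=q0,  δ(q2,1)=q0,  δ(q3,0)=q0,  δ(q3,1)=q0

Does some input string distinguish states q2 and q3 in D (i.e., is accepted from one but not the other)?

States {q1} cannot be reached from the start state, so discard them.
Initial partition by acceptance: {q0} | {q2,q3}.
No further refinement is possible. Final partition (2 blocks): {q0} | {q2,q3}.
q2 and q3 lie in the same block of the stable partition, so they are equivalent — no string distinguishes them.

No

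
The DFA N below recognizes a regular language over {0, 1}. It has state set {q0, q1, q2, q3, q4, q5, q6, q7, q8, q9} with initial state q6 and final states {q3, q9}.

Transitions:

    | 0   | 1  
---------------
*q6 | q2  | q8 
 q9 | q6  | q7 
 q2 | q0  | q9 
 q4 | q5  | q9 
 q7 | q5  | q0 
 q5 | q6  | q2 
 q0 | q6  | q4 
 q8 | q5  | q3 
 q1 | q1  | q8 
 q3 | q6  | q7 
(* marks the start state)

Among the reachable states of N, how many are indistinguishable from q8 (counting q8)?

3

Reachable states from the start: {q0,q2,q3,q4,q5,q6,q7,q8,q9}. Unreachable: {q1} — drop them.
Initial partition by acceptance: {q3,q9} | {q0,q2,q4,q5,q6,q7,q8}.
On input 1, block {q0,q2,q4,q5,q6,q7,q8} splits into {q0,q5,q6,q7} and {q2,q4,q8}.
On input 0, block {q0,q5,q6,q7} splits into {q0,q5,q7} and {q6}.
On input 0, block {q0,q5,q7} splits into {q0,q5} and {q7}.
The partition is now stable with 5 blocks: {q3,q9} | {q0,q5} | {q2,q4,q8} | {q6} | {q7}.
State q8 belongs to the block {q2,q4,q8}, which has 3 states.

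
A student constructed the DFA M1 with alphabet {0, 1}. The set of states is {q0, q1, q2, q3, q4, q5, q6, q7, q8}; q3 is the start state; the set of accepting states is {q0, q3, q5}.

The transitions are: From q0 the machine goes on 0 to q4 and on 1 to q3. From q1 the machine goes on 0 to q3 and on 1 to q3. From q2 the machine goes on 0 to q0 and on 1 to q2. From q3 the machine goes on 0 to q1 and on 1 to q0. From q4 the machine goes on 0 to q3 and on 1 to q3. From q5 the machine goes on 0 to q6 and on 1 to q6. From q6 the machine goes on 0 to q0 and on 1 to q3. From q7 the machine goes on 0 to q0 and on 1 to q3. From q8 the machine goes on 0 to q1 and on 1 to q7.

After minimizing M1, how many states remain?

2

States {q2,q5,q6,q7,q8} cannot be reached from the start state, so discard them.
P0 = {q0,q3} | {q1,q4}.
Stable partition: {q0,q3} | {q1,q4} — 2 equivalence classes.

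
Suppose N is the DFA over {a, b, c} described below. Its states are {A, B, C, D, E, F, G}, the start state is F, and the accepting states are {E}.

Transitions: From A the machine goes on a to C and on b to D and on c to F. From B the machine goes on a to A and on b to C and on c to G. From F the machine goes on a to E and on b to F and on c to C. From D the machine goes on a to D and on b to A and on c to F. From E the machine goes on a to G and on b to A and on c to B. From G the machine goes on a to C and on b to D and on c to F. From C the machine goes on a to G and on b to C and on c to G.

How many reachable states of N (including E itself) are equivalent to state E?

1

Every state is reachable, so we keep all 7.
P0 = {E} | {A,B,C,D,F,G}.
On input a, block {A,B,C,D,F,G} splits into {A,B,C,D,G} and {F}.
Split {A,B,C,D,G} by δ(·,c) → {A,D,G} and {B,C}.
On input a, block {A,D,G} splits into {A,G} and {D}.
Stable partition: {E} | {A,G} | {F} | {B,C} | {D} — 5 equivalence classes.
The equivalence class containing E is {E}, of size 1.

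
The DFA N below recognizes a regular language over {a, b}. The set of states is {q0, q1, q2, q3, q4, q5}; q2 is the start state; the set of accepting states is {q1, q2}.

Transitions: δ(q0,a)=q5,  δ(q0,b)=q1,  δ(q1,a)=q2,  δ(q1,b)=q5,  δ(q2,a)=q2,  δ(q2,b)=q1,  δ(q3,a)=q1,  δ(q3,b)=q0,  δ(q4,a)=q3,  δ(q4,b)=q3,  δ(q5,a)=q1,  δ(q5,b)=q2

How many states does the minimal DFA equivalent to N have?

3

First remove the unreachable states {q0,q3,q4}; 3 states remain.
Initial partition by acceptance: {q1,q2} | {q5}.
Split {q1,q2} by δ(·,b) → {q1} and {q2}.
Stable partition: {q1} | {q5} | {q2} — 3 equivalence classes.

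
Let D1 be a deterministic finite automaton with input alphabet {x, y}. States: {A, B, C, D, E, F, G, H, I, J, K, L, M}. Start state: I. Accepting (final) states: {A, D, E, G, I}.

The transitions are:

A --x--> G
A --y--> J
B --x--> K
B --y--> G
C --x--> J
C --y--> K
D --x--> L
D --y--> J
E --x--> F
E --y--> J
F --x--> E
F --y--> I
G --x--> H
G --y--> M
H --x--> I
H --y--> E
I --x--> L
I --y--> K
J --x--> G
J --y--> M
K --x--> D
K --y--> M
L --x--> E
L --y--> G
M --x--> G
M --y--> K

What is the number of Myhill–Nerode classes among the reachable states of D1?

States {A,B,C} cannot be reached from the start state, so discard them.
P0 = {D,E,G,I} | {F,H,J,K,L,M}.
Refine {F,H,J,K,L,M} on symbol y: members go to different blocks, giving {F,H,L} and {J,K,M}.
The partition is now stable with 3 blocks: {D,E,G,I} | {F,H,L} | {J,K,M}.

3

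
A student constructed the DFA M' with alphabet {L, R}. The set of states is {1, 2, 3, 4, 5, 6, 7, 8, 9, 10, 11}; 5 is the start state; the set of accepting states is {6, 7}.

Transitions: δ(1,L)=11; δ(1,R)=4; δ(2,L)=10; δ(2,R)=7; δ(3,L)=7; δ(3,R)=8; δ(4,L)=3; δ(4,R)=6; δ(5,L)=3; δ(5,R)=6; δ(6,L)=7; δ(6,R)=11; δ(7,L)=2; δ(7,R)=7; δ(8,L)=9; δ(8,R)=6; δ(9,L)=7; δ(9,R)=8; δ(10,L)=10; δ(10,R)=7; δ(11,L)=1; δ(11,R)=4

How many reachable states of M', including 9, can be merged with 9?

2

All states are reachable from the start state.
P0 = {6,7} | {1,2,3,4,5,8,9,10,11}.
Split {6,7} by δ(·,L) → {6} and {7}.
Refine {1,2,3,4,5,8,9,10,11} on symbol L: members go to different blocks, giving {1,2,4,5,8,10,11} and {3,9}.
Split {1,2,4,5,8,10,11} by δ(·,L) → {1,2,10,11} and {4,5,8}.
On input R, block {1,2,10,11} splits into {1,11} and {2,10}.
Stable partition: {6} | {1,11} | {7} | {3,9} | {4,5,8} | {2,10} — 6 equivalence classes.
The equivalence class containing 9 is {3,9}, of size 2.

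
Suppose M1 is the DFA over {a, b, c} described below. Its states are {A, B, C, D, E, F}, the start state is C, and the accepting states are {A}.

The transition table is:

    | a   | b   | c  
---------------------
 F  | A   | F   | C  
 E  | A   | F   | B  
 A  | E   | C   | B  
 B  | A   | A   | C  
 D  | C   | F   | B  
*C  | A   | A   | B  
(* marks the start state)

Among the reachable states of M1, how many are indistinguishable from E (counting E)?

States {D} cannot be reached from the start state, so discard them.
Initial partition by acceptance: {A} | {B,C,E,F}.
On input b, block {B,C,E,F} splits into {B,C} and {E,F}.
No further refinement is possible. Final partition (3 blocks): {A} | {B,C} | {E,F}.
State E belongs to the block {E,F}, which has 2 states.

2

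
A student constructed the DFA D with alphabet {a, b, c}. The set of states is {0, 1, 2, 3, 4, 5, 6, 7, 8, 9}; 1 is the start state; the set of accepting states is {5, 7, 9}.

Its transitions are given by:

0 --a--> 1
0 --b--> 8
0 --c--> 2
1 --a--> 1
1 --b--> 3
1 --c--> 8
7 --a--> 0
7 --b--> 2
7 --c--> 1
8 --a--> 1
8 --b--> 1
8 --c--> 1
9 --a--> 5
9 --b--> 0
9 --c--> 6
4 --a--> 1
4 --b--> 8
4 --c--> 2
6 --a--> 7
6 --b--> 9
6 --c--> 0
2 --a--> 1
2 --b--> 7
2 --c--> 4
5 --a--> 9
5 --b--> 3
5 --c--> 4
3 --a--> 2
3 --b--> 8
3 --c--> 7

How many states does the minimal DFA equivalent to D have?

6

States {5,6,9} cannot be reached from the start state, so discard them.
Start with accepting vs non-accepting: {7} | {0,1,2,3,4,8}.
Refine {0,1,2,3,4,8} on symbol b: members go to different blocks, giving {0,1,3,4,8} and {2}.
Split {0,1,3,4,8} by δ(·,a) → {0,1,4,8} and {3}.
On input b, block {0,1,4,8} splits into {0,4,8} and {1}.
Split {0,4,8} by δ(·,b) → {0,4} and {8}.
Stable partition: {7} | {0,4} | {2} | {3} | {1} | {8} — 6 equivalence classes.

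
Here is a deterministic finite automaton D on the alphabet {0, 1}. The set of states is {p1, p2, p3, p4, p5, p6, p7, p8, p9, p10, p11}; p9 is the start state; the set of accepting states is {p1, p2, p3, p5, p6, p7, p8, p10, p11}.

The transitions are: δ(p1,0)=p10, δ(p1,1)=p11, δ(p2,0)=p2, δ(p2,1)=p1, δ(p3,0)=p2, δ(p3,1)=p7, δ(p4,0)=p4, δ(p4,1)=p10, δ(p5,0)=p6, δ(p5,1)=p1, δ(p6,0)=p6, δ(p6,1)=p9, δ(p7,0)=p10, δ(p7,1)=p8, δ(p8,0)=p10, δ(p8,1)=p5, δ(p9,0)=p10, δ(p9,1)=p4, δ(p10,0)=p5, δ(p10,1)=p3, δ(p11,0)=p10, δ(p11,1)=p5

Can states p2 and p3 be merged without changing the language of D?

Every state is reachable, so we keep all 11.
Start with accepting vs non-accepting: {p1,p2,p3,p5,p6,p7,p8,p10,p11} | {p4,p9}.
Refine {p1,p2,p3,p5,p6,p7,p8,p10,p11} on symbol 1: members go to different blocks, giving {p1,p2,p3,p5,p7,p8,p10,p11} and {p6}.
Split {p1,p2,p3,p5,p7,p8,p10,p11} by δ(·,0) → {p1,p2,p3,p7,p8,p10,p11} and {p5}.
On input 0, block {p1,p2,p3,p7,p8,p10,p11} splits into {p1,p2,p3,p7,p8,p11} and {p10}.
On input 0, block {p1,p2,p3,p7,p8,p11} splits into {p1,p7,p8,p11} and {p2,p3}.
On input 1, block {p1,p7,p8,p11} splits into {p1,p7} and {p8,p11}.
Split {p4,p9} by δ(·,0) → {p4} and {p9}.
Stable partition: {p1,p7} | {p4} | {p6} | {p5} | {p10} | {p2,p3} | {p8,p11} | {p9} — 8 equivalence classes.
p2 and p3 lie in the same block of the stable partition, so they are equivalent — no string distinguishes them.

Yes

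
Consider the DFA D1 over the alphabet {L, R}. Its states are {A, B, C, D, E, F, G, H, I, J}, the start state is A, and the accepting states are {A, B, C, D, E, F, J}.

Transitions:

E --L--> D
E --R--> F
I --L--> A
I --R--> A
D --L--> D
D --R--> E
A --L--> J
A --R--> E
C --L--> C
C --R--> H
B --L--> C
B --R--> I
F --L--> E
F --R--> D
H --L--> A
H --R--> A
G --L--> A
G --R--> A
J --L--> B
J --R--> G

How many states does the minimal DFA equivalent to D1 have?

All states are reachable from the start state.
Start with accepting vs non-accepting: {A,B,C,D,E,F,J} | {G,H,I}.
Split {A,B,C,D,E,F,J} by δ(·,R) → {A,D,E,F} and {B,C,J}.
Split {A,D,E,F} by δ(·,L) → {D,E,F} and {A}.
The partition is now stable with 4 blocks: {D,E,F} | {G,H,I} | {B,C,J} | {A}.

4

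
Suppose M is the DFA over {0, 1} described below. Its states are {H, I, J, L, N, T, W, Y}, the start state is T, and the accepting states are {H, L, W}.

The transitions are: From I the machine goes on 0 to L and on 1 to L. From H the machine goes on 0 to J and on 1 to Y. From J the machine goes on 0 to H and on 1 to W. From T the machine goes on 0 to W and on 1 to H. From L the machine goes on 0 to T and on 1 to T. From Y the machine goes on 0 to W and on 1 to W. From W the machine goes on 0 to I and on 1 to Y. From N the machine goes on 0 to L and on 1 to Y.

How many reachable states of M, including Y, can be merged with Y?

First remove the unreachable states {N}; 7 states remain.
Initial partition by acceptance: {H,L,W} | {I,J,T,Y}.
No further refinement is possible. Final partition (2 blocks): {H,L,W} | {I,J,T,Y}.
The equivalence class containing Y is {I,J,T,Y}, of size 4.

4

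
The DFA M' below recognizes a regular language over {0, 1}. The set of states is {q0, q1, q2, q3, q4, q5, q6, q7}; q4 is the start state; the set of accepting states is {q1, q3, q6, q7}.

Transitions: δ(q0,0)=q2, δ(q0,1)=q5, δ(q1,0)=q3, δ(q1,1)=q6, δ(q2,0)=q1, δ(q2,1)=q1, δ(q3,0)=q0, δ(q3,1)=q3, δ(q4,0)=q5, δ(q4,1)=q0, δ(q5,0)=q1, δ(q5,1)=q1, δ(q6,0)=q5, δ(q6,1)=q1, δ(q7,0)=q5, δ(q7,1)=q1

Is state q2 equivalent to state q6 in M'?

States {q7} cannot be reached from the start state, so discard them.
Initial partition by acceptance: {q1,q3,q6} | {q0,q2,q4,q5}.
On input 0, block {q1,q3,q6} splits into {q3,q6} and {q1}.
On input 1, block {q3,q6} splits into {q3} and {q6}.
Refine {q0,q2,q4,q5} on symbol 0: members go to different blocks, giving {q0,q4} and {q2,q5}.
Refine {q0,q4} on symbol 1: members go to different blocks, giving {q0} and {q4}.
Stable partition: {q3} | {q0} | {q1} | {q6} | {q2,q5} | {q4} — 6 equivalence classes.
q2 and q6 end up in different blocks, so they are distinguishable. For instance, the string 'ε' is accepted from only q6.

No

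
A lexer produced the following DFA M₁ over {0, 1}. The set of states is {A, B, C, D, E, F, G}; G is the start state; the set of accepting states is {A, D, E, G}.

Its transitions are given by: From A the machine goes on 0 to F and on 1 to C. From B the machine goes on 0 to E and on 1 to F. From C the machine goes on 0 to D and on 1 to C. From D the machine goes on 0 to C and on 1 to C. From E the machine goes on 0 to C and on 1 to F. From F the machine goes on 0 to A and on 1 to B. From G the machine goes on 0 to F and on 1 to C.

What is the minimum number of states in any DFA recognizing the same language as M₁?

2

All states are reachable from the start state.
Initial partition by acceptance: {A,D,E,G} | {B,C,F}.
The partition is now stable with 2 blocks: {A,D,E,G} | {B,C,F}.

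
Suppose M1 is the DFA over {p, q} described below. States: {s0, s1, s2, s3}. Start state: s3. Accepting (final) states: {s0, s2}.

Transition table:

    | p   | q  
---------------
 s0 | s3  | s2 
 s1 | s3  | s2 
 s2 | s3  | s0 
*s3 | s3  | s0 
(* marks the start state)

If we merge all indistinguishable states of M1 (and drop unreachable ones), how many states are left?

2

States {s1} cannot be reached from the start state, so discard them.
Start with accepting vs non-accepting: {s0,s2} | {s3}.
Stable partition: {s0,s2} | {s3} — 2 equivalence classes.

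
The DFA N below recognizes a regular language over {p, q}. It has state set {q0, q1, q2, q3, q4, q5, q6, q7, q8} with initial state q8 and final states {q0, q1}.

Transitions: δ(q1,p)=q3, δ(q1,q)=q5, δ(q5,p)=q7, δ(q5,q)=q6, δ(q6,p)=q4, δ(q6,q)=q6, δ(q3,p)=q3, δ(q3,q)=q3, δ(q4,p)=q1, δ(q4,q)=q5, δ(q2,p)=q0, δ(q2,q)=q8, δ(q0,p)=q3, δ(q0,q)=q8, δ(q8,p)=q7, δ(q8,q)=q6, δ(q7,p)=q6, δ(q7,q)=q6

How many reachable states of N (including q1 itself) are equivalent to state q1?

1

First remove the unreachable states {q0,q2}; 7 states remain.
P0 = {q1} | {q3,q4,q5,q6,q7,q8}.
Refine {q3,q4,q5,q6,q7,q8} on symbol p: members go to different blocks, giving {q3,q5,q6,q7,q8} and {q4}.
Refine {q3,q5,q6,q7,q8} on symbol p: members go to different blocks, giving {q3,q5,q7,q8} and {q6}.
Split {q3,q5,q7,q8} by δ(·,p) → {q3,q5,q8} and {q7}.
Refine {q3,q5,q8} on symbol p: members go to different blocks, giving {q5,q8} and {q3}.
No further refinement is possible. Final partition (6 blocks): {q1} | {q5,q8} | {q4} | {q6} | {q7} | {q3}.
The equivalence class containing q1 is {q1}, of size 1.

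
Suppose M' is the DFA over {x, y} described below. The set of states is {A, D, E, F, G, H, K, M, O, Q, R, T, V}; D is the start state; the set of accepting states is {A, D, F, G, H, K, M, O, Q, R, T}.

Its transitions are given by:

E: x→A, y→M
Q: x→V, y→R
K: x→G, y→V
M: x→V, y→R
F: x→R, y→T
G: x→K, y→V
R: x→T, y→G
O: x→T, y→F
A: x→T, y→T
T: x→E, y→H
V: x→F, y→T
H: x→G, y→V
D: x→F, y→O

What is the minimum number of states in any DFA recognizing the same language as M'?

10

Reachable states from the start: {A,D,E,F,G,H,K,M,O,R,T,V}. Unreachable: {Q} — drop them.
Start with accepting vs non-accepting: {A,D,F,G,H,K,M,O,R,T} | {E,V}.
Split {A,D,F,G,H,K,M,O,R,T} by δ(·,x) → {A,D,F,G,H,K,O,R} and {M,T}.
Split {A,D,F,G,H,K,O,R} by δ(·,x) → {D,F,G,H,K} and {A,O,R}.
On input x, block {D,F,G,H,K} splits into {D,G,H,K} and {F}.
Split {D,G,H,K} by δ(·,x) → {G,H,K} and {D}.
Refine {E,V} on symbol x: members go to different blocks, giving {V} and {E}.
Split {M,T} by δ(·,x) → {M} and {T}.
On input y, block {A,O,R} splits into {R} and {O} and {A}.
Stable partition: {G,H,K} | {V} | {M} | {R} | {F} | {D} | {E} | {T} | {O} | {A} — 10 equivalence classes.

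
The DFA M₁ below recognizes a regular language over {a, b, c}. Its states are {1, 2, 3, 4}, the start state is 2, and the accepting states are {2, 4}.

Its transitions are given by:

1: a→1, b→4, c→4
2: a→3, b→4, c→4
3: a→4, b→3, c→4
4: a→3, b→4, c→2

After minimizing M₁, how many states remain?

2

States {1} cannot be reached from the start state, so discard them.
Initial partition by acceptance: {2,4} | {3}.
The partition is now stable with 2 blocks: {2,4} | {3}.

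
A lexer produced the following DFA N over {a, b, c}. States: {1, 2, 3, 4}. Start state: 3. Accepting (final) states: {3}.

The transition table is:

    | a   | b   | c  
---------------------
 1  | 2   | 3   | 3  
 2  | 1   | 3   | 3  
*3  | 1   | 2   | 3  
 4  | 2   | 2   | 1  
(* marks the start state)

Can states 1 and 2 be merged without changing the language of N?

Yes

First remove the unreachable states {4}; 3 states remain.
Start with accepting vs non-accepting: {3} | {1,2}.
No further refinement is possible. Final partition (2 blocks): {3} | {1,2}.
1 and 2 lie in the same block of the stable partition, so they are equivalent — no string distinguishes them.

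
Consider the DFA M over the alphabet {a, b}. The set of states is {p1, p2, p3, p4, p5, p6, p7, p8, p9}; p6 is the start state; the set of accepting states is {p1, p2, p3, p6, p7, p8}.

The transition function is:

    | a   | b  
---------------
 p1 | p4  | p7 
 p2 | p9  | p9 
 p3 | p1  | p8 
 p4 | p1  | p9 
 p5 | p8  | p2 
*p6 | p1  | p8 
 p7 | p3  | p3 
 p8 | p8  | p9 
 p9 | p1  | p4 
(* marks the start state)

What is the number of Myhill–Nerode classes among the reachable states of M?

5

First remove the unreachable states {p2,p5}; 7 states remain.
P0 = {p1,p3,p6,p7,p8} | {p4,p9}.
Refine {p1,p3,p6,p7,p8} on symbol a: members go to different blocks, giving {p3,p6,p7,p8} and {p1}.
Split {p3,p6,p7,p8} by δ(·,a) → {p3,p6} and {p7,p8}.
Refine {p7,p8} on symbol a: members go to different blocks, giving {p7} and {p8}.
The partition is now stable with 5 blocks: {p3,p6} | {p4,p9} | {p1} | {p7} | {p8}.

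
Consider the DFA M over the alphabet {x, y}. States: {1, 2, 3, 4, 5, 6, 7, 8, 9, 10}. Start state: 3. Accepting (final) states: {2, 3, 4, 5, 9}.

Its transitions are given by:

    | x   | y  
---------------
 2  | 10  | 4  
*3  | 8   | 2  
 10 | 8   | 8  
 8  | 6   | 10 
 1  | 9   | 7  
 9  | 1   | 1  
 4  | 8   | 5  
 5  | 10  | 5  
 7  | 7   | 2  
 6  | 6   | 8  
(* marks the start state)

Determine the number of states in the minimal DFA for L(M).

2

States {1,7,9} cannot be reached from the start state, so discard them.
Start with accepting vs non-accepting: {2,3,4,5} | {6,8,10}.
No further refinement is possible. Final partition (2 blocks): {2,3,4,5} | {6,8,10}.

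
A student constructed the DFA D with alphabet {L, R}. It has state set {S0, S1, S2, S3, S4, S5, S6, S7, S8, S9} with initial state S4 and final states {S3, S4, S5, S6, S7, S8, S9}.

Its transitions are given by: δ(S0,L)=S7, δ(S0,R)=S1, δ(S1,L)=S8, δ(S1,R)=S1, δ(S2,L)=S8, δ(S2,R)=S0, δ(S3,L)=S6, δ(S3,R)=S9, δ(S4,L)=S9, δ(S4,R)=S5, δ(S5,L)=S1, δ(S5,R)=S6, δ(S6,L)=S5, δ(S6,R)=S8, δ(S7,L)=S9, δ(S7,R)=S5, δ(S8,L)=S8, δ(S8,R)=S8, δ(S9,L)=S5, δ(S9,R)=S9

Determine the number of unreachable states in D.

4

Starting at S4 and following transitions, the reachable set is {S1, S4, S5, S6, S8, S9}. That leaves S0, S2, S3, S7 unreachable — 4 in total.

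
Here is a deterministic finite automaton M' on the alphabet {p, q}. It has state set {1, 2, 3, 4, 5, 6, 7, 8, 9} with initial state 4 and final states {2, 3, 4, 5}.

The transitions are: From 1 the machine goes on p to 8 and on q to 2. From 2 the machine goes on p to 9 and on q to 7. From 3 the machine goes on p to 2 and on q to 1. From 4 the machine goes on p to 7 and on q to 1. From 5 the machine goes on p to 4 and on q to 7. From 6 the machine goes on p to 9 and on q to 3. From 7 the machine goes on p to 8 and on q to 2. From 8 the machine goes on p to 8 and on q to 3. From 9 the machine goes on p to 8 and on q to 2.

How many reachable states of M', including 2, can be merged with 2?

States {5,6} cannot be reached from the start state, so discard them.
P0 = {2,3,4} | {1,7,8,9}.
Refine {2,3,4} on symbol p: members go to different blocks, giving {2,4} and {3}.
Refine {1,7,8,9} on symbol q: members go to different blocks, giving {1,7,9} and {8}.
No further refinement is possible. Final partition (4 blocks): {2,4} | {1,7,9} | {3} | {8}.
The equivalence class containing 2 is {2,4}, of size 2.

2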